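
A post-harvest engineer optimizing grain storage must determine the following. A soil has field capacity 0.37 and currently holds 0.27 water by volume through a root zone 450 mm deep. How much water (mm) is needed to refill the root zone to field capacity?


SMD = (FC - theta) * D
    = (0.37 - 0.27) * 450
    = 0.100 * 450
    = 45 mm


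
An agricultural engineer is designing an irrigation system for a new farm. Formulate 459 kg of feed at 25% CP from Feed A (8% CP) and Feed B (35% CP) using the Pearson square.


parts_A = CP_b - target = 35 - 25 = 10
parts_B = target - CP_a = 25 - 8 = 17
total_parts = 10 + 17 = 27
Feed A = 459 * 10 / 27 = 170 kg
Feed B = 459 * 17 / 27 = 289 kg

170 kg


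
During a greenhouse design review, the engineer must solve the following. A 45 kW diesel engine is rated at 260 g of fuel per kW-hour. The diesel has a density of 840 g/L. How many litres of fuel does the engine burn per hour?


FC = P * BSFC / rho_fuel
   = 45 * 260 / 840
   = 11700 / 840
   = 13.93 L/h


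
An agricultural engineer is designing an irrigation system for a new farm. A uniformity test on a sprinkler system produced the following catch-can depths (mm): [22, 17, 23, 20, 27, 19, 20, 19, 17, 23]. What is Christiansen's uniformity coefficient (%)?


xbar = 207 / 10 = 20.700
sum|xi - xbar| = 24.400
CU = 100 * (1 - 24.400 / (10 * 20.700))
   = 100 * (1 - 0.1179)
   = 88.21%


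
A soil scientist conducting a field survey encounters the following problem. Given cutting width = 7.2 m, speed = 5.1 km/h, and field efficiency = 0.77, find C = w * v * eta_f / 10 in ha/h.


C = w * v * eta_f / 10
  = 7.2 * 5.1 * 0.77 / 10
  = 28.27 / 10
  = 2.83 ha/h


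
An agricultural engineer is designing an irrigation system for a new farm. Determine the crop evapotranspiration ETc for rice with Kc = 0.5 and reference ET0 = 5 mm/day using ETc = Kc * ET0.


ETc = Kc * ET0
    = 0.5 * 5
    = 2.50 mm/day


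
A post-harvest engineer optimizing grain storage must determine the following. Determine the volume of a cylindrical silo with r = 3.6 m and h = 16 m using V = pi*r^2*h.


V = pi * r^2 * h
  = pi * 3.6^2 * 16
  = pi * 12.96 * 16
  = 651.44 m^3


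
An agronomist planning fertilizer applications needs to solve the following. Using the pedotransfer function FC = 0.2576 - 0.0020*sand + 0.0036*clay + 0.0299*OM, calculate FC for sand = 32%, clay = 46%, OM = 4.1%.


FC = 0.2576 - 0.0020*32 + 0.0036*46 + 0.0299*4.1
   = 0.2576 - 0.0640 + 0.1656 + 0.1226
   = 0.4818


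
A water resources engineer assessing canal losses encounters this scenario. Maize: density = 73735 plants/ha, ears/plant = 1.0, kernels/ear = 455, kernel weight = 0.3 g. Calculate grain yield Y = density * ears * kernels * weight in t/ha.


Y = density * ears * kernels * kw
  = 73735 * 1.0 * 455 * 0.3 g/ha
  = 10064827.50 g/ha
  = 10064.83 kg/ha = 10.06 t/ha


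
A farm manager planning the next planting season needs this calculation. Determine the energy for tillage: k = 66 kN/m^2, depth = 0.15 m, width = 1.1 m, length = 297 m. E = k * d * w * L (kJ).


E = k * d * w * L
  = 66 * 0.15 * 1.1 * 297
  = 3234.33 kJ


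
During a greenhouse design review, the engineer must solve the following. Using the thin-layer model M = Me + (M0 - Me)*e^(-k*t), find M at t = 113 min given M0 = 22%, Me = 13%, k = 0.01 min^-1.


M = Me + (M0 - Me) * e^(-k*t)
  = 13 + (22 - 13) * e^(-0.01*113)
  = 13 + 9 * e^(-1.130)
  = 13 + 9 * 0.32303
  = 13 + 2.9073
  = 15.91%


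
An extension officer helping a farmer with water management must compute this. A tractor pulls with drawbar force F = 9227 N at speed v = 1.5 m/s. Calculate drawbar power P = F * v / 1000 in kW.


P = F * v / 1000
  = 9227 * 1.5 / 1000
  = 13840.50 / 1000
  = 13.84 kW


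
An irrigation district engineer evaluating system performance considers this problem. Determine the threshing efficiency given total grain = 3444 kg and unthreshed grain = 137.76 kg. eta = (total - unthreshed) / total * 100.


eta = (total - unthreshed) / total * 100
    = (3444 - 137.76) / 3444 * 100
    = 3306.24 / 3444 * 100
    = 96%


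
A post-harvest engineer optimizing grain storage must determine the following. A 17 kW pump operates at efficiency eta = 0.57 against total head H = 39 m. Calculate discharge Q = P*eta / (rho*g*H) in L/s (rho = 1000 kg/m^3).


Q = (P * 1000 * eta) / (rho * g * H)
  = (17 * 1000 * 0.57) / (1000 * 9.81 * 39)
  = 9690 / 382590
  = 0.02533 m^3/s = 25.33 L/s


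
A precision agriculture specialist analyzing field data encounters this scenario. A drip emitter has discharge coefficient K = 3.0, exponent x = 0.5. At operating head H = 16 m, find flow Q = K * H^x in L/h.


Q = K * H^x
  = 3.0 * 16^0.5
  = 3.0 * 4
  = 12 L/h


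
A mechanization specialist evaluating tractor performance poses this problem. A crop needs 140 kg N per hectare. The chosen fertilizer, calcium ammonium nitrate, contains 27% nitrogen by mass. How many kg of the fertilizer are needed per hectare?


Rate = N_required / (N_content / 100)
     = 140 / (27 / 100)
     = 140 / 0.27
     = 518.52 kg/ha


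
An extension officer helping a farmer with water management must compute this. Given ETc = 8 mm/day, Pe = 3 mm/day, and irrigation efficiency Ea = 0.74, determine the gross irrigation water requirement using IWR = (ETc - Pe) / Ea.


IWR = (ETc - Pe) / Ea
    = (8 - 3) / 0.74
    = 5 / 0.74
    = 6.76 mm/day


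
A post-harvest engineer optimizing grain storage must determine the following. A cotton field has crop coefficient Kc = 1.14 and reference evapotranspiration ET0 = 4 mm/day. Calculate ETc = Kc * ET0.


ETc = Kc * ET0
    = 1.14 * 4
    = 4.56 mm/day


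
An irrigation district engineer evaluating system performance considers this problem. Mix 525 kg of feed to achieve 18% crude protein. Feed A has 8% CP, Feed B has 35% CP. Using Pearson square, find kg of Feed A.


parts_A = CP_b - target = 35 - 18 = 17
parts_B = target - CP_a = 18 - 8 = 10
total_parts = 17 + 10 = 27
Feed A = 525 * 17 / 27 = 330.56 kg
Feed B = 525 * 10 / 27 = 194.44 kg

330.56 kg


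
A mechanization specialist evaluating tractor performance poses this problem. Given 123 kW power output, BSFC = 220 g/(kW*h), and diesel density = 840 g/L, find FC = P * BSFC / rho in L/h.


FC = P * BSFC / rho_fuel
   = 123 * 220 / 840
   = 27060 / 840
   = 32.21 L/h


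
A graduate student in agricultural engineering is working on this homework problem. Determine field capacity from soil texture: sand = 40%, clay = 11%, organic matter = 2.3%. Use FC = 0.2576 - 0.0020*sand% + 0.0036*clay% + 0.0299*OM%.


FC = 0.2576 - 0.0020*40 + 0.0036*11 + 0.0299*2.3
   = 0.2576 - 0.0800 + 0.0396 + 0.0688
   = 0.2860


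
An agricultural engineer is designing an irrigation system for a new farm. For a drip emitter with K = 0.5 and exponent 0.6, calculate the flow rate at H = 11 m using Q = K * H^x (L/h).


Q = K * H^x
  = 0.5 * 11^0.6
  = 0.5 * 4.2154
  = 2.11 L/h


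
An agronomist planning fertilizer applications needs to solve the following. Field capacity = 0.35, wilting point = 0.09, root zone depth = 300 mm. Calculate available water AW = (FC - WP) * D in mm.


AW = (FC - WP) * D
   = (0.35 - 0.09) * 300
   = 0.26 * 300
   = 78 mm


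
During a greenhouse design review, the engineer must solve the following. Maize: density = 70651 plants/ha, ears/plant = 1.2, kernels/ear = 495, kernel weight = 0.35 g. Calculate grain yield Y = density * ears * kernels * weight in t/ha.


Y = density * ears * kernels * kw
  = 70651 * 1.2 * 495 * 0.35 g/ha
  = 14688342.90 g/ha
  = 14688.34 kg/ha = 14.69 t/ha


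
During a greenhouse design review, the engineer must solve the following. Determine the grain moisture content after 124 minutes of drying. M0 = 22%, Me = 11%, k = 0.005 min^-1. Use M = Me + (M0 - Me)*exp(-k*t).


M = Me + (M0 - Me) * e^(-k*t)
  = 11 + (22 - 11) * e^(-0.005*124)
  = 11 + 11 * e^(-0.620)
  = 11 + 11 * 0.53794
  = 11 + 5.9174
  = 16.92%


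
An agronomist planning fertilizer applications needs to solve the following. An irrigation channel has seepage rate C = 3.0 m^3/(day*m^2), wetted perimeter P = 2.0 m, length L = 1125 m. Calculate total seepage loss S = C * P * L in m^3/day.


S = C * P * L
  = 3.0 * 2.0 * 1125
  = 6750 m^3/day


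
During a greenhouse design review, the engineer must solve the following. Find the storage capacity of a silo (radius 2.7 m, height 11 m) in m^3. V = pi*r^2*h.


V = pi * r^2 * h
  = pi * 2.7^2 * 11
  = pi * 7.29 * 11
  = 251.92 m^3


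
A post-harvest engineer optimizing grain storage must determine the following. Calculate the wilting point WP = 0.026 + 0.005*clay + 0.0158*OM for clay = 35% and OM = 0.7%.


WP = 0.026 + 0.005*35 + 0.0158*0.7
   = 0.026 + 0.1750 + 0.0111
   = 0.2121


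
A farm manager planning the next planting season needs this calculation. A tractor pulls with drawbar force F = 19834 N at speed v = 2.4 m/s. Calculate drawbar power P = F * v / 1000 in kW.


P = F * v / 1000
  = 19834 * 2.4 / 1000
  = 47601.60 / 1000
  = 47.60 kW


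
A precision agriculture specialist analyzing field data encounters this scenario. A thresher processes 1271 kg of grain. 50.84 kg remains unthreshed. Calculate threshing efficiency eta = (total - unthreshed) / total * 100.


eta = (total - unthreshed) / total * 100
    = (1271 - 50.84) / 1271 * 100
    = 1220.16 / 1271 * 100
    = 96%


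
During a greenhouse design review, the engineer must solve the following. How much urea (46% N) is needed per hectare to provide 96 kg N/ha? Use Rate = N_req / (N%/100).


Rate = N_required / (N_content / 100)
     = 96 / (46 / 100)
     = 96 / 0.46
     = 208.70 kg/ha


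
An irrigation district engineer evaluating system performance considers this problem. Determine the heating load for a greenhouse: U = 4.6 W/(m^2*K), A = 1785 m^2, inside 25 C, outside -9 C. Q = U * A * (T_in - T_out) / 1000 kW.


dT = 25 - (-9) = 34 K
Q = U * A * dT
  = 4.6 * 1785 * 34
  = 279174 W = 279.17 kW


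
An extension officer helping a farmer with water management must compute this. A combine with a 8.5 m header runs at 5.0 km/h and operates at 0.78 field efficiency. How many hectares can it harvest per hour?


C = w * v * eta_f / 10
  = 8.5 * 5.0 * 0.78 / 10
  = 33.15 / 10
  = 3.32 ha/h


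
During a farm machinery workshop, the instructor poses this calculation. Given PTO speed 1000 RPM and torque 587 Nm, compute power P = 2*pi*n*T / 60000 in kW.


P = 2*pi*n*T / 60000
  = 2*pi * 1000 * 587 / 60000
  = 3688229.78 / 60000
  = 61.47 kW


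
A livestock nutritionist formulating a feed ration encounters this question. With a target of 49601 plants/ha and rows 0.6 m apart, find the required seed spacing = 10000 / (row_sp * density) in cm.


spacing = 10000 / (row_sp * density)
        = 10000 / (0.6 * 49601)
        = 10000 / 29760.60
        = 0.33601 m = 33.60 cm


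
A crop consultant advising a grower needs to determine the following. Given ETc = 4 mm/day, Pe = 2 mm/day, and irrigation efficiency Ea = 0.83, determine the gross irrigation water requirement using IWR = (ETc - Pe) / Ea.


IWR = (ETc - Pe) / Ea
    = (4 - 2) / 0.83
    = 2 / 0.83
    = 2.41 mm/day


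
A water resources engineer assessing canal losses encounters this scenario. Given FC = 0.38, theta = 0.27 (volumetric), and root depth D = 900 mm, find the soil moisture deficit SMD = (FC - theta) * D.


SMD = (FC - theta) * D
    = (0.38 - 0.27) * 900
    = 0.110 * 900
    = 99 mm


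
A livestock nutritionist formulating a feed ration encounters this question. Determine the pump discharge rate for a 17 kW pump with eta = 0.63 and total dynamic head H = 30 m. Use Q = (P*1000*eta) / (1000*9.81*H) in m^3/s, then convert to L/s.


Q = (P * 1000 * eta) / (rho * g * H)
  = (17 * 1000 * 0.63) / (1000 * 9.81 * 30)
  = 10710 / 294300
  = 0.03639 m^3/s = 36.39 L/s


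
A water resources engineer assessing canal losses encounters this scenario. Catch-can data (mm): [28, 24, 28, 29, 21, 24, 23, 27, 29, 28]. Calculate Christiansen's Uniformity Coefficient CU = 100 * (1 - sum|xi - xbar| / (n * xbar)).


xbar = 261 / 10 = 26.100
sum|xi - xbar| = 24.800
CU = 100 * (1 - 24.800 / (10 * 26.100))
   = 100 * (1 - 0.0950)
   = 90.50%


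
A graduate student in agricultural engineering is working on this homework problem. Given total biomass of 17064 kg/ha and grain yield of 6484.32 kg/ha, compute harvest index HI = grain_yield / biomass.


HI = grain_yield / biomass
   = 6484.32 / 17064
   = 0.38


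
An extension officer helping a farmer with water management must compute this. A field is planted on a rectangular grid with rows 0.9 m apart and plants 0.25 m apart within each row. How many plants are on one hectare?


D = 10000 / (row_sp * plant_sp)
  = 10000 / (0.9 * 0.25)
  = 10000 / 0.2250
  = 44444.44 plants/ha


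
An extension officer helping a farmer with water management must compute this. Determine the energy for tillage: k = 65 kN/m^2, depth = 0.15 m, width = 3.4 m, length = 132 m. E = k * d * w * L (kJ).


E = k * d * w * L
  = 65 * 0.15 * 3.4 * 132
  = 4375.80 kJ


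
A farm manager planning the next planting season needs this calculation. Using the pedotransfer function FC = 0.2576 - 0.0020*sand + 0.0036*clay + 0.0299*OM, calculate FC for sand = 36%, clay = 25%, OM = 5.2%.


FC = 0.2576 - 0.0020*36 + 0.0036*25 + 0.0299*5.2
   = 0.2576 - 0.0720 + 0.0900 + 0.1555
   = 0.4311


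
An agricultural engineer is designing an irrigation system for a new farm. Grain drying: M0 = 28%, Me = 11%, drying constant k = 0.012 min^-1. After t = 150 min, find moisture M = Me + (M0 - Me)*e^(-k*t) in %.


M = Me + (M0 - Me) * e^(-k*t)
  = 11 + (28 - 11) * e^(-0.012*150)
  = 11 + 17 * e^(-1.800)
  = 11 + 17 * 0.16530
  = 11 + 2.8101
  = 13.81%


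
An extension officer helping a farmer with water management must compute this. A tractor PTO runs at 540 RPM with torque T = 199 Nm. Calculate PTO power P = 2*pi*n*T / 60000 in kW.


P = 2*pi*n*T / 60000
  = 2*pi * 540 * 199 / 60000
  = 675191.09 / 60000
  = 11.25 kW


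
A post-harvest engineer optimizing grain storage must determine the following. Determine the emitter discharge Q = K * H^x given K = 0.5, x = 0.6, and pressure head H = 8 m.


Q = K * H^x
  = 0.5 * 8^0.6
  = 0.5 * 3.4822
  = 1.74 L/h


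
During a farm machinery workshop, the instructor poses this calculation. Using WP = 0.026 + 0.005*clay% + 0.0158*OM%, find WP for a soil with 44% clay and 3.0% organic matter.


WP = 0.026 + 0.005*44 + 0.0158*3.0
   = 0.026 + 0.2200 + 0.0474
   = 0.2934


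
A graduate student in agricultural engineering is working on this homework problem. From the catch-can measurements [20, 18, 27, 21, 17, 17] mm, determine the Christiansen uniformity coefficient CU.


xbar = 120 / 6 = 20
sum|xi - xbar| = 16
CU = 100 * (1 - 16 / (6 * 20))
   = 100 * (1 - 0.1333)
   = 86.67%


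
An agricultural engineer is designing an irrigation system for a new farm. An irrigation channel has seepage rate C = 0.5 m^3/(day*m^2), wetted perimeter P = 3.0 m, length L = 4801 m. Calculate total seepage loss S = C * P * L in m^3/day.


S = C * P * L
  = 0.5 * 3.0 * 4801
  = 7201.50 m^3/day


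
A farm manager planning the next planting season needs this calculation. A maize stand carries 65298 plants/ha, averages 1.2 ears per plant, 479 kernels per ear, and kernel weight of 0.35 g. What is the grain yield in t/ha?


Y = density * ears * kernels * kw
  = 65298 * 1.2 * 479 * 0.35 g/ha
  = 13136651.64 g/ha
  = 13136.65 kg/ha = 13.14 t/ha


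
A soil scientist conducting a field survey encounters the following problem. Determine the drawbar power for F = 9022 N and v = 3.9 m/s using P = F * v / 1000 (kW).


P = F * v / 1000
  = 9022 * 3.9 / 1000
  = 35185.80 / 1000
  = 35.19 kW


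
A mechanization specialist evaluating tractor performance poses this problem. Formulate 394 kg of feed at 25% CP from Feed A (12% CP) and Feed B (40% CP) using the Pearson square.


parts_A = CP_b - target = 40 - 25 = 15
parts_B = target - CP_a = 25 - 12 = 13
total_parts = 15 + 13 = 28
Feed A = 394 * 15 / 28 = 211.07 kg
Feed B = 394 * 13 / 28 = 182.93 kg

211.07 kg


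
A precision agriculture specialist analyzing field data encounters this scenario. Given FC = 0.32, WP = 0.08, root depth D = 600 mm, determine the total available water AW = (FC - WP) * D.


AW = (FC - WP) * D
   = (0.32 - 0.08) * 600
   = 0.24 * 600
   = 144 mm


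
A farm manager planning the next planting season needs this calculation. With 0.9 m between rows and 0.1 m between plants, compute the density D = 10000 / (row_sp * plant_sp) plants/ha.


D = 10000 / (row_sp * plant_sp)
  = 10000 / (0.9 * 0.1)
  = 10000 / 0.0900
  = 111111.11 plants/ha


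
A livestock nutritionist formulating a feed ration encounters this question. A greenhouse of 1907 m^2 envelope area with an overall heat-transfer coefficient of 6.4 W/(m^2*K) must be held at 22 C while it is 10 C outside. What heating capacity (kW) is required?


dT = 22 - (10) = 12 K
Q = U * A * dT
  = 6.4 * 1907 * 12
  = 146457.60 W = 146.46 kW


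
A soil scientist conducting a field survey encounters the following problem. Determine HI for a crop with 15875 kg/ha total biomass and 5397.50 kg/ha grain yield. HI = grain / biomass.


HI = grain_yield / biomass
   = 5397.50 / 15875
   = 0.34


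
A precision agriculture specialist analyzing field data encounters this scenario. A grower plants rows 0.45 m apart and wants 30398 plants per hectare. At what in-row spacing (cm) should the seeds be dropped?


spacing = 10000 / (row_sp * density)
        = 10000 / (0.45 * 30398)
        = 10000 / 13679.10
        = 0.73104 m = 73.10 cm


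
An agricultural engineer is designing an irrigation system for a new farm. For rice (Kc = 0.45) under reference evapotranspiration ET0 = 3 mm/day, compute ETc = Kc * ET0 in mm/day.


ETc = Kc * ET0
    = 0.45 * 3
    = 1.35 mm/day


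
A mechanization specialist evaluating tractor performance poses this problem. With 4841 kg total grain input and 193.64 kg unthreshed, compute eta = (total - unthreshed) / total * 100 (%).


eta = (total - unthreshed) / total * 100
    = (4841 - 193.64) / 4841 * 100
    = 4647.36 / 4841 * 100
    = 96%


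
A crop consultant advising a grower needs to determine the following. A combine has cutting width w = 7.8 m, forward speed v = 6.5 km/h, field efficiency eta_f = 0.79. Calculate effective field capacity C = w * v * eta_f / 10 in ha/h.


C = w * v * eta_f / 10
  = 7.8 * 6.5 * 0.79 / 10
  = 40.05 / 10
  = 4.01 ha/h


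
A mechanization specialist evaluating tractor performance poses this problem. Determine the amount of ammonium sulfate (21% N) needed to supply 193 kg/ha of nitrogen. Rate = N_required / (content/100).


Rate = N_required / (N_content / 100)
     = 193 / (21 / 100)
     = 193 / 0.21
     = 919.05 kg/ha


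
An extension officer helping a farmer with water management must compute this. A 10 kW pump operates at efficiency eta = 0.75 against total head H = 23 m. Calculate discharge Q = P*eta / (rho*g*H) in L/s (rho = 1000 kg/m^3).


Q = (P * 1000 * eta) / (rho * g * H)
  = (10 * 1000 * 0.75) / (1000 * 9.81 * 23)
  = 7500 / 225630
  = 0.03324 m^3/s = 33.24 L/s


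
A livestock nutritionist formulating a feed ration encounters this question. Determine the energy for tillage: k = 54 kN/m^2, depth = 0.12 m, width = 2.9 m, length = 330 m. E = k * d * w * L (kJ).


E = k * d * w * L
  = 54 * 0.12 * 2.9 * 330
  = 6201.36 kJ


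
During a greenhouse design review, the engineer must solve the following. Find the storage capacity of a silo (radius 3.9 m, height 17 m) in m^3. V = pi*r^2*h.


V = pi * r^2 * h
  = pi * 3.9^2 * 17
  = pi * 15.21 * 17
  = 812.32 m^3


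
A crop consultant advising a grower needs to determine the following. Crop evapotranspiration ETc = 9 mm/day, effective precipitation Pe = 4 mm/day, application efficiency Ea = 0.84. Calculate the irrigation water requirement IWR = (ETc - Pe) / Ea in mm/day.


IWR = (ETc - Pe) / Ea
    = (9 - 4) / 0.84
    = 5 / 0.84
    = 5.95 mm/day


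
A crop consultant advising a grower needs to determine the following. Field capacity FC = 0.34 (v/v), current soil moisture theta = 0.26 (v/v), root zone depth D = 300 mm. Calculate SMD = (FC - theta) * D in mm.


SMD = (FC - theta) * D
    = (0.34 - 0.26) * 300
    = 0.080 * 300
    = 24 mm


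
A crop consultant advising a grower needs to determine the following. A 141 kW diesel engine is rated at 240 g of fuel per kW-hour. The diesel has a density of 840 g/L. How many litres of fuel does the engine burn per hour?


FC = P * BSFC / rho_fuel
   = 141 * 240 / 840
   = 33840 / 840
   = 40.29 L/h


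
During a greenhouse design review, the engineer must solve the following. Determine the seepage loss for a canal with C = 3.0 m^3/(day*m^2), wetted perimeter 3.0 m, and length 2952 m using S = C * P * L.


S = C * P * L
  = 3.0 * 3.0 * 2952
  = 26568 m^3/day


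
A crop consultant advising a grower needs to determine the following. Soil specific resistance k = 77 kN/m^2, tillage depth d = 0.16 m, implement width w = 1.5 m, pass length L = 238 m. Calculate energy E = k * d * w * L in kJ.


E = k * d * w * L
  = 77 * 0.16 * 1.5 * 238
  = 4398.24 kJ


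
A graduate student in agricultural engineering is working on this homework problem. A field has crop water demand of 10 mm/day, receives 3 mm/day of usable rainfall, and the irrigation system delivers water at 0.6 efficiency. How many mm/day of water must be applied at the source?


IWR = (ETc - Pe) / Ea
    = (10 - 3) / 0.6
    = 7 / 0.6
    = 11.67 mm/day


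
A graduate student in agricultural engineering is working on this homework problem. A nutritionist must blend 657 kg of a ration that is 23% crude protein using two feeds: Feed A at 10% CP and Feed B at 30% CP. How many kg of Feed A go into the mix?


parts_A = CP_b - target = 30 - 23 = 7
parts_B = target - CP_a = 23 - 10 = 13
total_parts = 7 + 13 = 20
Feed A = 657 * 7 / 20 = 229.95 kg
Feed B = 657 * 13 / 20 = 427.05 kg

229.95 kg


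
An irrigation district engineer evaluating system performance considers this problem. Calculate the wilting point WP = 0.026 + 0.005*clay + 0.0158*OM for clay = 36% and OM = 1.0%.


WP = 0.026 + 0.005*36 + 0.0158*1.0
   = 0.026 + 0.1800 + 0.0158
   = 0.2218


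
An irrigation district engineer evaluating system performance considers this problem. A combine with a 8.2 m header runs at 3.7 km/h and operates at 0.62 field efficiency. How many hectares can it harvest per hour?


C = w * v * eta_f / 10
  = 8.2 * 3.7 * 0.62 / 10
  = 18.81 / 10
  = 1.88 ha/h


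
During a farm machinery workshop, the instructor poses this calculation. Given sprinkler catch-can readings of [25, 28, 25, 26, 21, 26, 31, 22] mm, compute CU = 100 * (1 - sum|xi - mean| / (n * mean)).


xbar = 204 / 8 = 25.500
sum|xi - xbar| = 18
CU = 100 * (1 - 18 / (8 * 25.500))
   = 100 * (1 - 0.0882)
   = 91.18%


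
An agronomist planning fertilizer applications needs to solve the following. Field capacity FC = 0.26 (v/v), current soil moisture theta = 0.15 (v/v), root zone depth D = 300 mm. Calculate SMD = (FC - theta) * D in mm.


SMD = (FC - theta) * D
    = (0.26 - 0.15) * 300
    = 0.110 * 300
    = 33 mm


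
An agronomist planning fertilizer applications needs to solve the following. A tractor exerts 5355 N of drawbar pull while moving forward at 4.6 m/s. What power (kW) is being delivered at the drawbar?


P = F * v / 1000
  = 5355 * 4.6 / 1000
  = 24633 / 1000
  = 24.63 kW


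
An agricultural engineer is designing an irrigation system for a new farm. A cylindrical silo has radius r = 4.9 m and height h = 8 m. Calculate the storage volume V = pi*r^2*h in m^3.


V = pi * r^2 * h
  = pi * 4.9^2 * 8
  = pi * 24.01 * 8
  = 603.44 m^3


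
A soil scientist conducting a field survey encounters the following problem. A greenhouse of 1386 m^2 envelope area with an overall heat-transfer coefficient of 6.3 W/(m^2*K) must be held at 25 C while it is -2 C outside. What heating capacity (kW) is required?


dT = 25 - (-2) = 27 K
Q = U * A * dT
  = 6.3 * 1386 * 27
  = 235758.60 W = 235.76 kW


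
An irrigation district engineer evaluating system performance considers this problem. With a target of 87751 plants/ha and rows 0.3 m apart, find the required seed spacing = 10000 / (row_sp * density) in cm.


spacing = 10000 / (row_sp * density)
        = 10000 / (0.3 * 87751)
        = 10000 / 26325.30
        = 0.37986 m = 37.99 cm


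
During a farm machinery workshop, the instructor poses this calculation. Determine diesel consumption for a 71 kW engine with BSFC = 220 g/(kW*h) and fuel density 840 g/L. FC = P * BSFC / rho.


FC = P * BSFC / rho_fuel
   = 71 * 220 / 840
   = 15620 / 840
   = 18.60 L/h


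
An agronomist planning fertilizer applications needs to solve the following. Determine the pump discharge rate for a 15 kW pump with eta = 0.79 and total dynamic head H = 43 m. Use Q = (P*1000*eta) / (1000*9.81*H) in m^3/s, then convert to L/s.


Q = (P * 1000 * eta) / (rho * g * H)
  = (15 * 1000 * 0.79) / (1000 * 9.81 * 43)
  = 11850 / 421830
  = 0.02809 m^3/s = 28.09 L/s


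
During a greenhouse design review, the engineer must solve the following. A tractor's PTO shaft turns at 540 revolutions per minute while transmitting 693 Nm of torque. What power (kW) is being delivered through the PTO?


P = 2*pi*n*T / 60000
  = 2*pi * 540 * 693 / 60000
  = 2351293.61 / 60000
  = 39.19 kW


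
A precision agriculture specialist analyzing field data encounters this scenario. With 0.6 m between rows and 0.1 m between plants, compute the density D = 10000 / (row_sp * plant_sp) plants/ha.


D = 10000 / (row_sp * plant_sp)
  = 10000 / (0.6 * 0.1)
  = 10000 / 0.0600
  = 166666.67 plants/ha


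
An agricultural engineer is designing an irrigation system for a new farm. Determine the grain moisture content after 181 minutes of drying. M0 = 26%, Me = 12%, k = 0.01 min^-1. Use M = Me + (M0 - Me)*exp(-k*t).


M = Me + (M0 - Me) * e^(-k*t)
  = 12 + (26 - 12) * e^(-0.01*181)
  = 12 + 14 * e^(-1.810)
  = 12 + 14 * 0.16365
  = 12 + 2.2912
  = 14.29%


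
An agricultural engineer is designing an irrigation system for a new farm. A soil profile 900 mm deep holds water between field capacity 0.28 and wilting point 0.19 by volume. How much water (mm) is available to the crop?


AW = (FC - WP) * D
   = (0.28 - 0.19) * 900
   = 0.09 * 900
   = 81 mm


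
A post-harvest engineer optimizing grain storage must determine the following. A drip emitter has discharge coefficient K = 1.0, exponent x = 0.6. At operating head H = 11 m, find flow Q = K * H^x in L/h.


Q = K * H^x
  = 1.0 * 11^0.6
  = 1.0 * 4.2154
  = 4.22 L/h


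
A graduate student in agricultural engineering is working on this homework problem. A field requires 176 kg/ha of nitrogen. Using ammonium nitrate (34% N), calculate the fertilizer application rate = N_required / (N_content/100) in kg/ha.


Rate = N_required / (N_content / 100)
     = 176 / (34 / 100)
     = 176 / 0.34
     = 517.65 kg/ha


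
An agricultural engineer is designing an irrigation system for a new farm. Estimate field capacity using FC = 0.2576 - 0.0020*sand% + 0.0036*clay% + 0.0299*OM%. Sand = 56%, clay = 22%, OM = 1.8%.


FC = 0.2576 - 0.0020*56 + 0.0036*22 + 0.0299*1.8
   = 0.2576 - 0.1120 + 0.0792 + 0.0538
   = 0.2786


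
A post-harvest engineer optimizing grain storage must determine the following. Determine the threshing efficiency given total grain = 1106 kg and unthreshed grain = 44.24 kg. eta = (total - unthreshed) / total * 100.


eta = (total - unthreshed) / total * 100
    = (1106 - 44.24) / 1106 * 100
    = 1061.76 / 1106 * 100
    = 96%


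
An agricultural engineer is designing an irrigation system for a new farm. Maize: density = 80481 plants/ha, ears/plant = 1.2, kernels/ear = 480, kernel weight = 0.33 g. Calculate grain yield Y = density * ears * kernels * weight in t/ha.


Y = density * ears * kernels * kw
  = 80481 * 1.2 * 480 * 0.33 g/ha
  = 15297828.48 g/ha
  = 15297.83 kg/ha = 15.30 t/ha


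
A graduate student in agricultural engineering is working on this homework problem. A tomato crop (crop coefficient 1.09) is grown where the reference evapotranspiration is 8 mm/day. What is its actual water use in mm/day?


ETc = Kc * ET0
    = 1.09 * 8
    = 8.72 mm/day


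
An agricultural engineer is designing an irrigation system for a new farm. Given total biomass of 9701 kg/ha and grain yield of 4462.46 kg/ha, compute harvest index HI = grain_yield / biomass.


HI = grain_yield / biomass
   = 4462.46 / 9701
   = 0.46


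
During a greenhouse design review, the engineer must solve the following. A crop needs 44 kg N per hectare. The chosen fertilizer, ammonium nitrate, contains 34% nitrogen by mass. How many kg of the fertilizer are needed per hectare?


Rate = N_required / (N_content / 100)
     = 44 / (34 / 100)
     = 44 / 0.34
     = 129.41 kg/ha


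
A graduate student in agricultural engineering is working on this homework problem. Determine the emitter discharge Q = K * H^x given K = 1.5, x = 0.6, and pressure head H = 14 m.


Q = K * H^x
  = 1.5 * 14^0.6
  = 1.5 * 4.8717
  = 7.31 L/h


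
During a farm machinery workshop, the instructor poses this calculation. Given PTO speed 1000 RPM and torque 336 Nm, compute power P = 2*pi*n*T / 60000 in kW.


P = 2*pi*n*T / 60000
  = 2*pi * 1000 * 336 / 60000
  = 2111150.26 / 60000
  = 35.19 kW


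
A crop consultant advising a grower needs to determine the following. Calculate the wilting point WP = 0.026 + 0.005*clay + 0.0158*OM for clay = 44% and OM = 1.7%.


WP = 0.026 + 0.005*44 + 0.0158*1.7
   = 0.026 + 0.2200 + 0.0269
   = 0.2729


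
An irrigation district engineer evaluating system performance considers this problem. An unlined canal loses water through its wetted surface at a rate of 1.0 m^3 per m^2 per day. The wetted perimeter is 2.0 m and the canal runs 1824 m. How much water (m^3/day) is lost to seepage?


S = C * P * L
  = 1.0 * 2.0 * 1824
  = 3648 m^3/day


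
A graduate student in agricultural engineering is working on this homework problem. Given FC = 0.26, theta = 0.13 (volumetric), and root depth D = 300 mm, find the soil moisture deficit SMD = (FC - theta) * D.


SMD = (FC - theta) * D
    = (0.26 - 0.13) * 300
    = 0.130 * 300
    = 39 mm


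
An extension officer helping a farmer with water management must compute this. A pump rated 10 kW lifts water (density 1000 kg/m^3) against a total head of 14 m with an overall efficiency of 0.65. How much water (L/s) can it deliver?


Q = (P * 1000 * eta) / (rho * g * H)
  = (10 * 1000 * 0.65) / (1000 * 9.81 * 14)
  = 6500 / 137340
  = 0.04733 m^3/s = 47.33 L/s


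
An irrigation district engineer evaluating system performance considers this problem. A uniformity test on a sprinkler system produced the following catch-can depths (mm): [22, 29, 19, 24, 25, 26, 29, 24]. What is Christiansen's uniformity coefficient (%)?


xbar = 198 / 8 = 24.750
sum|xi - xbar| = 20
CU = 100 * (1 - 20 / (8 * 24.750))
   = 100 * (1 - 0.1010)
   = 89.90%


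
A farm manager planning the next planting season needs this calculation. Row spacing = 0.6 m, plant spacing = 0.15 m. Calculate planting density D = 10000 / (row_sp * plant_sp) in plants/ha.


D = 10000 / (row_sp * plant_sp)
  = 10000 / (0.6 * 0.15)
  = 10000 / 0.0900
  = 111111.11 plants/ha


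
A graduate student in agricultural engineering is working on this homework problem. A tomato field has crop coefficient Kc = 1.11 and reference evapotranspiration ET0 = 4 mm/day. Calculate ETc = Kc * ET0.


ETc = Kc * ET0
    = 1.11 * 4
    = 4.44 mm/day


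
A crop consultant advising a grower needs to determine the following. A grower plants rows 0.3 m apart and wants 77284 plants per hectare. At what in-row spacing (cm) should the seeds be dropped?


spacing = 10000 / (row_sp * density)
        = 10000 / (0.3 * 77284)
        = 10000 / 23185.20
        = 0.43131 m = 43.13 cm


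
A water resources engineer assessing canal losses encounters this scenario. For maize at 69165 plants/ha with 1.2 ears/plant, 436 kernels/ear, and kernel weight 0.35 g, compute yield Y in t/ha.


Y = density * ears * kernels * kw
  = 69165 * 1.2 * 436 * 0.35 g/ha
  = 12665494.80 g/ha
  = 12665.49 kg/ha = 12.67 t/ha


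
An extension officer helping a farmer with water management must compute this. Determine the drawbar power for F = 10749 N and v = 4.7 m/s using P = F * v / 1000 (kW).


P = F * v / 1000
  = 10749 * 4.7 / 1000
  = 50520.30 / 1000
  = 50.52 kW


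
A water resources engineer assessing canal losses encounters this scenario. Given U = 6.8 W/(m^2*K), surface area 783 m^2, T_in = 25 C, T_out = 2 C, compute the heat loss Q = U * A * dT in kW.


dT = 25 - (2) = 23 K
Q = U * A * dT
  = 6.8 * 783 * 23
  = 122461.20 W = 122.46 kW


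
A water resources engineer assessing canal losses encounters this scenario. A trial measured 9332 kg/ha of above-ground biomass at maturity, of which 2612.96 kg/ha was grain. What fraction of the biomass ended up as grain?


HI = grain_yield / biomass
   = 2612.96 / 9332
   = 0.28


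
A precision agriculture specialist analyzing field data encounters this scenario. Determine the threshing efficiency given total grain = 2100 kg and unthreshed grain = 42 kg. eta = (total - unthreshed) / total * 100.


eta = (total - unthreshed) / total * 100
    = (2100 - 42) / 2100 * 100
    = 2058 / 2100 * 100
    = 98%


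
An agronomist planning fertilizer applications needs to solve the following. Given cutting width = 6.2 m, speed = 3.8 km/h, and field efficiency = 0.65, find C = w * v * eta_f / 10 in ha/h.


C = w * v * eta_f / 10
  = 6.2 * 3.8 * 0.65 / 10
  = 15.31 / 10
  = 1.53 ha/h


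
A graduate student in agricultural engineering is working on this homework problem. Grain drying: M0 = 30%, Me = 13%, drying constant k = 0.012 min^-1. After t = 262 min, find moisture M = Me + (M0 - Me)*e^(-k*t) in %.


M = Me + (M0 - Me) * e^(-k*t)
  = 13 + (30 - 13) * e^(-0.012*262)
  = 13 + 17 * e^(-3.144)
  = 13 + 17 * 0.04311
  = 13 + 0.7329
  = 13.73%


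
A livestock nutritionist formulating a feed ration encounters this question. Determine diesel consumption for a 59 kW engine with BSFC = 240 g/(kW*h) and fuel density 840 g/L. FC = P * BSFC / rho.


FC = P * BSFC / rho_fuel
   = 59 * 240 / 840
   = 14160 / 840
   = 16.86 L/h


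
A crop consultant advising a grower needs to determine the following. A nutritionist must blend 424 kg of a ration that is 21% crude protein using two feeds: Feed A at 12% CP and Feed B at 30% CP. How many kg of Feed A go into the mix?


parts_A = CP_b - target = 30 - 21 = 9
parts_B = target - CP_a = 21 - 12 = 9
total_parts = 9 + 9 = 18
Feed A = 424 * 9 / 18 = 212 kg
Feed B = 424 * 9 / 18 = 212 kg


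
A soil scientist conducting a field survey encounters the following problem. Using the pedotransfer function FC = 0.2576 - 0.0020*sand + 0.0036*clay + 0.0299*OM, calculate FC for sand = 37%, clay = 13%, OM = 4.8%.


FC = 0.2576 - 0.0020*37 + 0.0036*13 + 0.0299*4.8
   = 0.2576 - 0.0740 + 0.0468 + 0.1435
   = 0.3739


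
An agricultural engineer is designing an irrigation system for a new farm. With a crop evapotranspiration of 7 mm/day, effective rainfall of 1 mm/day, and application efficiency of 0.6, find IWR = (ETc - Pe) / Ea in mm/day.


IWR = (ETc - Pe) / Ea
    = (7 - 1) / 0.6
    = 6 / 0.6
    = 10 mm/day


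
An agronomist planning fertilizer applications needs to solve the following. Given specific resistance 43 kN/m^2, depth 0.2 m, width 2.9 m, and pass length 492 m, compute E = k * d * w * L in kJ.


E = k * d * w * L
  = 43 * 0.2 * 2.9 * 492
  = 12270.48 kJ


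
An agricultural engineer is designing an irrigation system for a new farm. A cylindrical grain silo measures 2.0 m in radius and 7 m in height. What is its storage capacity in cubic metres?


V = pi * r^2 * h
  = pi * 2.0^2 * 7
  = pi * 4 * 7
  = 87.96 m^3


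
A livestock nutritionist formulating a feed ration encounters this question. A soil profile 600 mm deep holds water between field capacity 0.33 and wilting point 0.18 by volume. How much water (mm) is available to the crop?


AW = (FC - WP) * D
   = (0.33 - 0.18) * 600
   = 0.15 * 600
   = 90 mm


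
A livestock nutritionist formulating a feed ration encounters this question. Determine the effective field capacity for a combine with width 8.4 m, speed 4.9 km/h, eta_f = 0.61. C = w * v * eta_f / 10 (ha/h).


C = w * v * eta_f / 10
  = 8.4 * 4.9 * 0.61 / 10
  = 25.11 / 10
  = 2.51 ha/h


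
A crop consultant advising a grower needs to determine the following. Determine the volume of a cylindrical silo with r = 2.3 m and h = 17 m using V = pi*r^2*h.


V = pi * r^2 * h
  = pi * 2.3^2 * 17
  = pi * 5.29 * 17
  = 282.52 m^3


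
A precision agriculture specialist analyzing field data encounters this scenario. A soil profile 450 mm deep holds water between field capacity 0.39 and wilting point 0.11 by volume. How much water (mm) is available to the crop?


AW = (FC - WP) * D
   = (0.39 - 0.11) * 450
   = 0.28 * 450
   = 126 mm


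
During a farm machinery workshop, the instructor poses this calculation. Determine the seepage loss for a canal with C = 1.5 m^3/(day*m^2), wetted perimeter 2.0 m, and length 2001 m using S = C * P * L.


S = C * P * L
  = 1.5 * 2.0 * 2001
  = 6003 m^3/day


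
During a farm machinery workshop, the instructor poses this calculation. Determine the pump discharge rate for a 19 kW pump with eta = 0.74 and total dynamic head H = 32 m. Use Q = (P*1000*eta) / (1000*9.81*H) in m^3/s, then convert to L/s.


Q = (P * 1000 * eta) / (rho * g * H)
  = (19 * 1000 * 0.74) / (1000 * 9.81 * 32)
  = 14060 / 313920
  = 0.04479 m^3/s = 44.79 L/s


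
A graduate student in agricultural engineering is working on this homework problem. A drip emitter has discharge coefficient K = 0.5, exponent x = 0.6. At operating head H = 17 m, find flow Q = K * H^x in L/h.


Q = K * H^x
  = 0.5 * 17^0.6
  = 0.5 * 5.4736
  = 2.74 L/h


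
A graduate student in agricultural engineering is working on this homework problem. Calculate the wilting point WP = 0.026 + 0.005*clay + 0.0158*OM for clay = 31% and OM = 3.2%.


WP = 0.026 + 0.005*31 + 0.0158*3.2
   = 0.026 + 0.1550 + 0.0506
   = 0.2316


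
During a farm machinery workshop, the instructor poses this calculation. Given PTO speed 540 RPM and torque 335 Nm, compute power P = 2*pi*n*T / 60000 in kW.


P = 2*pi*n*T / 60000
  = 2*pi * 540 * 335 / 60000
  = 1136628.22 / 60000
  = 18.94 kW


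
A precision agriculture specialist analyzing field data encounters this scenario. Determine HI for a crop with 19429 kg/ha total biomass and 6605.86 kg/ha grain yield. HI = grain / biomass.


HI = grain_yield / biomass
   = 6605.86 / 19429
   = 0.34


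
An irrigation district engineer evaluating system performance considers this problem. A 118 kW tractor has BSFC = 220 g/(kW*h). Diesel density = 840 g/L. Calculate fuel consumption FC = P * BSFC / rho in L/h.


FC = P * BSFC / rho_fuel
   = 118 * 220 / 840
   = 25960 / 840
   = 30.90 L/h


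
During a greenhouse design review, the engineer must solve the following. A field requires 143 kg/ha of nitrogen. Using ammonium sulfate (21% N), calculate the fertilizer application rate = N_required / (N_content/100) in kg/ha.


Rate = N_required / (N_content / 100)
     = 143 / (21 / 100)
     = 143 / 0.21
     = 680.95 kg/ha


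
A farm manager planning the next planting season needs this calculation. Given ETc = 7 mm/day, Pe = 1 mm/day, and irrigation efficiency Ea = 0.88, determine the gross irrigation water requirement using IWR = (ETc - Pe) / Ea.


IWR = (ETc - Pe) / Ea
    = (7 - 1) / 0.88
    = 6 / 0.88
    = 6.82 mm/day
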